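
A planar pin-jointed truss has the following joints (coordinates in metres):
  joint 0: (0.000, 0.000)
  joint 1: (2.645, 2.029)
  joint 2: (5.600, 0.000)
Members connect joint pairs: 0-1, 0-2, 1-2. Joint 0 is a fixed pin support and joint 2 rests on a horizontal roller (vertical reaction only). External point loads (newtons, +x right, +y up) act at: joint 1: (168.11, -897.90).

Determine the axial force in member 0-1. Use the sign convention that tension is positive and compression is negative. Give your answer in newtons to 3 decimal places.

N=3 nodes, M=3 members, R=3 reactions → 2N=6, M+R=6
member 0 (0-1): L=3.3336, (cx,cy)=(0.7934,0.6087)
member 1 (0-2): L=5.6000, (cx,cy)=(1.0000,0.0000)
member 2 (1-2): L=3.5845, (cx,cy)=(0.8244,-0.5660)
solve A·x = −loads:
  F[0-1] = -678.3725 N (compression)
  F[0-2] = +706.3561 N (tension)
  F[1-2] = -856.8378 N (compression)
  Rx@0 = -168.1100 N
  Ry@0 = +412.8927 N
  Ry@2 = +485.0073 N

-678.372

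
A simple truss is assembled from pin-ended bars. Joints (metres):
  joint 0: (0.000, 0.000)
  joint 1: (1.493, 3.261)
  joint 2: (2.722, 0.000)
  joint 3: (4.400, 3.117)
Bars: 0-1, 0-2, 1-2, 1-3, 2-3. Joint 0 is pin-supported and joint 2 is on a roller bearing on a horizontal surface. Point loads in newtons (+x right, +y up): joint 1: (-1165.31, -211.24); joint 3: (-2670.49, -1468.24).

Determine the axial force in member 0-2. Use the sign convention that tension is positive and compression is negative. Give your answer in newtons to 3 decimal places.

-2167.292

N=4 nodes, M=5 members, R=3 reactions → 2N=8, M+R=8
member 0 (0-1): L=3.5865, (cx,cy)=(0.4163,0.9092)
member 1 (0-2): L=2.7220, (cx,cy)=(1.0000,0.0000)
member 2 (1-2): L=3.4849, (cx,cy)=(0.3527,-0.9358)
member 3 (1-3): L=2.9106, (cx,cy)=(0.9988,-0.0495)
member 4 (2-3): L=3.5400, (cx,cy)=(0.4740,0.8805)
solve A·x = −loads:
  F[0-1] = -4008.1355 N (compression)
  F[0-2] = -2167.2923 N (compression)
  F[1-2] = +3765.7646 N (tension)
  F[1-3] = -1833.4921 N (compression)
  F[2-3] = -1770.4972 N (compression)
  Rx@0 = +3835.8000 N
  Ry@0 = +3644.3426 N
  Ry@2 = -1964.8626 N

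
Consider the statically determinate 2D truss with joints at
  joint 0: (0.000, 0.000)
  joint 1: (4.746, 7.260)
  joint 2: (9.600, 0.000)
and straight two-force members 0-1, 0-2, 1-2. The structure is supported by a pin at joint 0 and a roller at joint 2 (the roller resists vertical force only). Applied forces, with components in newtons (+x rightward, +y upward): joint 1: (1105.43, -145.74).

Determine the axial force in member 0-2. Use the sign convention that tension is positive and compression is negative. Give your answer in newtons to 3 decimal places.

607.105

N=3 nodes, M=3 members, R=3 reactions → 2N=6, M+R=6
member 0 (0-1): L=8.6736, (cx,cy)=(0.5472,0.8370)
member 1 (0-2): L=9.6000, (cx,cy)=(1.0000,0.0000)
member 2 (1-2): L=8.7332, (cx,cy)=(0.5558,-0.8313)
solve A·x = −loads:
  F[0-1] = +910.7227 N (tension)
  F[0-2] = +607.1055 N (tension)
  F[1-2] = -1092.2905 N (compression)
  Rx@0 = -1105.4300 N
  Ry@0 = -762.2917 N
  Ry@2 = +908.0317 N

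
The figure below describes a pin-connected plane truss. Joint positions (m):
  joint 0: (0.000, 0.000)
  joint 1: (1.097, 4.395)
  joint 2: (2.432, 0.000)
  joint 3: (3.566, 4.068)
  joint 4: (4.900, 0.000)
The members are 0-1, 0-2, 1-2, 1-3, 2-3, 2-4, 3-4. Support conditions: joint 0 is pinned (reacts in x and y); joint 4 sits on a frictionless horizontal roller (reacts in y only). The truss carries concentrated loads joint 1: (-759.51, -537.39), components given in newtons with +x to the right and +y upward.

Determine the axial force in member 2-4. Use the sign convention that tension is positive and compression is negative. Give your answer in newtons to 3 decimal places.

-183.941

N=5 nodes, M=7 members, R=3 reactions → 2N=10, M+R=10
member 0 (0-1): L=4.5298, (cx,cy)=(0.2422,0.9702)
member 1 (0-2): L=2.4320, (cx,cy)=(1.0000,0.0000)
member 2 (1-2): L=4.5933, (cx,cy)=(0.2906,-0.9568)
member 3 (1-3): L=2.4906, (cx,cy)=(0.9913,-0.1313)
member 4 (2-3): L=4.2231, (cx,cy)=(0.2685,0.9633)
member 5 (2-4): L=2.4680, (cx,cy)=(1.0000,0.0000)
member 6 (3-4): L=4.2811, (cx,cy)=(0.3116,-0.9502)
solve A·x = −loads:
  F[0-1] = -1132.0106 N (compression)
  F[0-2] = -485.3687 N (compression)
  F[1-2] = +540.8038 N (tension)
  F[1-3] = +331.0544 N (tension)
  F[2-3] = -537.1875 N (compression)
  F[2-4] = -183.9413 N (compression)
  F[3-4] = +590.3140 N (tension)
  Rx@0 = +759.5100 N
  Ry@0 = +1098.3144 N
  Ry@4 = -560.9244 N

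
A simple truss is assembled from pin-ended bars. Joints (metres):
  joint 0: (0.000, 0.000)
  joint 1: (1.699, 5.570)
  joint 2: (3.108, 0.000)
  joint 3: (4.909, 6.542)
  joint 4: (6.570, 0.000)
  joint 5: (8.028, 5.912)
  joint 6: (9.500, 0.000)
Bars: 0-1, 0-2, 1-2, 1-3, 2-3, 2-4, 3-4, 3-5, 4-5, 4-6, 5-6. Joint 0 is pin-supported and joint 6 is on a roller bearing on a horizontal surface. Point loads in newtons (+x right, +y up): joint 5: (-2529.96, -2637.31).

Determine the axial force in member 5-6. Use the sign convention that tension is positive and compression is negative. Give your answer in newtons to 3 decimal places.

N=7 nodes, M=11 members, R=3 reactions → 2N=14, M+R=14
member 0 (0-1): L=5.8234, (cx,cy)=(0.2918,0.9565)
member 1 (0-2): L=3.1080, (cx,cy)=(1.0000,0.0000)
member 2 (1-2): L=5.7454, (cx,cy)=(0.2452,-0.9695)
member 3 (1-3): L=3.3539, (cx,cy)=(0.9571,0.2898)
member 4 (2-3): L=6.7854, (cx,cy)=(0.2654,0.9641)
member 5 (2-4): L=3.4620, (cx,cy)=(1.0000,0.0000)
member 6 (3-4): L=6.7496, (cx,cy)=(0.2461,-0.9692)
member 7 (3-5): L=3.1820, (cx,cy)=(0.9802,-0.1980)
member 8 (4-5): L=6.0891, (cx,cy)=(0.2394,0.9709)
member 9 (4-6): L=2.9300, (cx,cy)=(1.0000,0.0000)
member 10 (5-6): L=6.0925, (cx,cy)=(0.2416,-0.9704)
solve A·x = −loads:
  F[0-1] = -2073.2810 N (compression)
  F[0-2] = -1925.0677 N (compression)
  F[1-2] = +1724.5156 N (tension)
  F[1-3] = -1073.8950 N (compression)
  F[2-3] = -1734.0512 N (compression)
  F[2-4] = -1041.8935 N (compression)
  F[3-4] = +2483.4698 N (tension)
  F[3-5] = -2141.6182 N (compression)
  F[4-5] = -2479.2151 N (compression)
  F[4-6] = +162.8940 N (tension)
  F[5-6] = -674.2059 N (compression)
  Rx@0 = +2529.9600 N
  Ry@0 = +1983.0783 N
  Ry@6 = +654.2317 N

-674.206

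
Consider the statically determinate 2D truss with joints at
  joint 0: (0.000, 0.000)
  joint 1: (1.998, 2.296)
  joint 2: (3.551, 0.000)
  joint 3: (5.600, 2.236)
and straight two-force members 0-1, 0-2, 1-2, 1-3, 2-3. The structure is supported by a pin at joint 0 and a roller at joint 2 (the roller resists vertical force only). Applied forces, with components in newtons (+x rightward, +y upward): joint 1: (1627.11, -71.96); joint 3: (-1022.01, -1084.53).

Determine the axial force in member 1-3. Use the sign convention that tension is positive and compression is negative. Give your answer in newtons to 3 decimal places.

N=4 nodes, M=5 members, R=3 reactions → 2N=8, M+R=8
member 0 (0-1): L=3.0436, (cx,cy)=(0.6565,0.7544)
member 1 (0-2): L=3.5510, (cx,cy)=(1.0000,0.0000)
member 2 (1-2): L=2.7719, (cx,cy)=(0.5603,-0.8283)
member 3 (1-3): L=3.6025, (cx,cy)=(0.9999,-0.0167)
member 4 (2-3): L=3.0328, (cx,cy)=(0.6756,0.7373)
solve A·x = −loads:
  F[0-1] = +1329.3806 N (tension)
  F[0-2] = -267.5788 N (compression)
  F[1-2] = -1297.0168 N (compression)
  F[1-3] = -27.7610 N (compression)
  F[2-3] = -1471.6478 N (compression)
  Rx@0 = -605.1000 N
  Ry@0 = -1002.8382 N
  Ry@2 = +2159.3282 N

-27.761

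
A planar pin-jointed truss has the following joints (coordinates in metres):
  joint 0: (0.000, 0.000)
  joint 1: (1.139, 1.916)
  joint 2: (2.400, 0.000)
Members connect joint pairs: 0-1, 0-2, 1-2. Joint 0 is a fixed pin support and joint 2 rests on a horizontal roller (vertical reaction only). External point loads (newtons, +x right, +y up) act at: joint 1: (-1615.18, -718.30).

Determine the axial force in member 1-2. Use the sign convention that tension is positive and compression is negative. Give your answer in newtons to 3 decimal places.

1135.560

N=3 nodes, M=3 members, R=3 reactions → 2N=6, M+R=6
member 0 (0-1): L=2.2290, (cx,cy)=(0.5110,0.8596)
member 1 (0-2): L=2.4000, (cx,cy)=(1.0000,0.0000)
member 2 (1-2): L=2.2937, (cx,cy)=(0.5498,-0.8353)
solve A·x = −loads:
  F[0-1] = -1939.1463 N (compression)
  F[0-2] = -624.2864 N (compression)
  F[1-2] = +1135.5604 N (tension)
  Rx@0 = +1615.1800 N
  Ry@0 = +1666.8588 N
  Ry@2 = -948.5588 N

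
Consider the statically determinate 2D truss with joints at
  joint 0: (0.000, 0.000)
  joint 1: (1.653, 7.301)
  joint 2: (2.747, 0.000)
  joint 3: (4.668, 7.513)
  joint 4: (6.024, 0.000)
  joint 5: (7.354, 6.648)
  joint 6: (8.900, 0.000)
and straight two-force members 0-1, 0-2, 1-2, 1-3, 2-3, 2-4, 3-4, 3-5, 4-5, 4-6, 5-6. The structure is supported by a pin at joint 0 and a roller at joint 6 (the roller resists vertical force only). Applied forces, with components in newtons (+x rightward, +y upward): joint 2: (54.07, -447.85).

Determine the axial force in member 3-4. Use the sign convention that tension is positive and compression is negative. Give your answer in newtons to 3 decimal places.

N=7 nodes, M=11 members, R=3 reactions → 2N=14, M+R=14
member 0 (0-1): L=7.4858, (cx,cy)=(0.2208,0.9753)
member 1 (0-2): L=2.7470, (cx,cy)=(1.0000,0.0000)
member 2 (1-2): L=7.3825, (cx,cy)=(0.1482,-0.9890)
member 3 (1-3): L=3.0224, (cx,cy)=(0.9975,0.0701)
member 4 (2-3): L=7.7547, (cx,cy)=(0.2477,0.9688)
member 5 (2-4): L=3.2770, (cx,cy)=(1.0000,0.0000)
member 6 (3-4): L=7.6344, (cx,cy)=(0.1776,-0.9841)
member 7 (3-5): L=2.8218, (cx,cy)=(0.9519,-0.3065)
member 8 (4-5): L=6.7797, (cx,cy)=(0.1962,0.9806)
member 9 (4-6): L=2.8760, (cx,cy)=(1.0000,0.0000)
member 10 (5-6): L=6.8254, (cx,cy)=(0.2265,-0.9740)
solve A·x = −loads:
  F[0-1] = -317.4568 N (compression)
  F[0-2] = +124.1703 N (tension)
  F[1-2] = +304.8805 N (tension)
  F[1-3] = -115.5646 N (compression)
  F[2-3] = +151.0434 N (tension)
  F[2-4] = +77.8634 N (tension)
  F[3-4] = -122.0785 N (compression)
  F[3-5] = -59.0215 N (compression)
  F[4-5] = +122.5180 N (tension)
  F[4-6] = +32.1455 N (tension)
  F[5-6] = -141.9182 N (compression)
  Rx@0 = -54.0700 N
  Ry@0 = +309.6203 N
  Ry@6 = +138.2297 N

-122.078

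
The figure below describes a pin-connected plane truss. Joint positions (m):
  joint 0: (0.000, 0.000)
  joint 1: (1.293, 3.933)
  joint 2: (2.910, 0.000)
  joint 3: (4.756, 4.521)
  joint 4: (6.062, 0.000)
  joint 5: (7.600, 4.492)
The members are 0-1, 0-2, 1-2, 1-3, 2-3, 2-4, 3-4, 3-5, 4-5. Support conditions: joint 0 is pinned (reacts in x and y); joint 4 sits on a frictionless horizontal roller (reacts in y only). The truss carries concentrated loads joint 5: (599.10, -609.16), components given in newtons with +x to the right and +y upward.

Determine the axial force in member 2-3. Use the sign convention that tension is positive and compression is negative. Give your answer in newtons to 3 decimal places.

570.543

N=6 nodes, M=9 members, R=3 reactions → 2N=12, M+R=12
member 0 (0-1): L=4.1401, (cx,cy)=(0.3123,0.9500)
member 1 (0-2): L=2.9100, (cx,cy)=(1.0000,0.0000)
member 2 (1-2): L=4.2524, (cx,cy)=(0.3803,-0.9249)
member 3 (1-3): L=3.5126, (cx,cy)=(0.9859,0.1674)
member 4 (2-3): L=4.8834, (cx,cy)=(0.3780,0.9258)
member 5 (2-4): L=3.1520, (cx,cy)=(1.0000,0.0000)
member 6 (3-4): L=4.7059, (cx,cy)=(0.2775,-0.9607)
member 7 (3-5): L=2.8441, (cx,cy)=(0.9999,-0.0102)
member 8 (4-5): L=4.7480, (cx,cy)=(0.3239,0.9461)
solve A·x = −loads:
  F[0-1] = +630.0028 N (tension)
  F[0-2] = +402.3425 N (tension)
  F[1-2] = -571.1080 N (compression)
  F[1-3] = +419.8474 N (tension)
  F[2-3] = +570.5433 N (tension)
  F[2-4] = -30.4991 N (compression)
  F[3-4] = -631.5036 N (compression)
  F[3-5] = +804.9000 N (tension)
  F[4-5] = -635.2014 N (compression)
  Rx@0 = -599.1000 N
  Ry@0 = -598.4898 N
  Ry@4 = +1207.6498 N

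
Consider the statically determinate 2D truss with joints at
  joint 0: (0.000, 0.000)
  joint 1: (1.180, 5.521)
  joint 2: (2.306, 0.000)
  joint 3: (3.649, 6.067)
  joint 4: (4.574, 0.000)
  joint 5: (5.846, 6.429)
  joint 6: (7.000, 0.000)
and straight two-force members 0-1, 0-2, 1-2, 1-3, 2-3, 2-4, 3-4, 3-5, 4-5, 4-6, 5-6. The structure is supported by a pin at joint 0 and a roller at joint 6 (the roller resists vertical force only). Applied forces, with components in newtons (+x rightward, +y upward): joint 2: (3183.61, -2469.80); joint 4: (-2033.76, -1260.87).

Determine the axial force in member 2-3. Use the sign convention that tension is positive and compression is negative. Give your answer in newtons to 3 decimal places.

575.231

N=7 nodes, M=11 members, R=3 reactions → 2N=14, M+R=14
member 0 (0-1): L=5.6457, (cx,cy)=(0.2090,0.9779)
member 1 (0-2): L=2.3060, (cx,cy)=(1.0000,0.0000)
member 2 (1-2): L=5.6347, (cx,cy)=(0.1998,-0.9798)
member 3 (1-3): L=2.5287, (cx,cy)=(0.9764,0.2159)
member 4 (2-3): L=6.2139, (cx,cy)=(0.2161,0.9764)
member 5 (2-4): L=2.2680, (cx,cy)=(1.0000,0.0000)
member 6 (3-4): L=6.1371, (cx,cy)=(0.1507,-0.9886)
member 7 (3-5): L=2.2266, (cx,cy)=(0.9867,0.1626)
member 8 (4-5): L=6.5536, (cx,cy)=(0.1941,0.9810)
member 9 (4-6): L=2.4260, (cx,cy)=(1.0000,0.0000)
member 10 (5-6): L=6.5317, (cx,cy)=(0.1767,-0.9843)
solve A·x = −loads:
  F[0-1] = -2140.4330 N (compression)
  F[0-2] = +1597.2196 N (tension)
  F[1-2] = +1947.4460 N (tension)
  F[1-3] = -856.7479 N (compression)
  F[2-3] = +575.2305 N (tension)
  F[2-4] = -1321.5472 N (compression)
  F[3-4] = -487.4555 N (compression)
  F[3-5] = -647.3550 N (compression)
  F[4-5] = +1776.5404 N (tension)
  F[4-6] = +293.9319 N (tension)
  F[5-6] = -1663.6823 N (compression)
  Rx@0 = -1149.8500 N
  Ry@0 = +2093.1588 N
  Ry@6 = +1637.5112 N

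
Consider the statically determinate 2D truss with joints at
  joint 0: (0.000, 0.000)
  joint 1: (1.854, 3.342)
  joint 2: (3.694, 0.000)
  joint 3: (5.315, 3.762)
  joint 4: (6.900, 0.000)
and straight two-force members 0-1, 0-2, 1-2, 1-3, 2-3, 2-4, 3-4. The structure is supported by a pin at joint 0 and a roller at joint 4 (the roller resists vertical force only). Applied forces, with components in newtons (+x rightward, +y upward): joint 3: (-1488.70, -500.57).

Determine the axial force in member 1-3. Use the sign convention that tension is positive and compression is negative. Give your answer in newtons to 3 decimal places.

N=5 nodes, M=7 members, R=3 reactions → 2N=10, M+R=10
member 0 (0-1): L=3.8218, (cx,cy)=(0.4851,0.8745)
member 1 (0-2): L=3.6940, (cx,cy)=(1.0000,0.0000)
member 2 (1-2): L=3.8150, (cx,cy)=(0.4823,-0.8760)
member 3 (1-3): L=3.4864, (cx,cy)=(0.9927,0.1205)
member 4 (2-3): L=4.0964, (cx,cy)=(0.3957,0.9184)
member 5 (2-4): L=3.2060, (cx,cy)=(1.0000,0.0000)
member 6 (3-4): L=4.0823, (cx,cy)=(0.3883,-0.9215)
solve A·x = −loads:
  F[0-1] = -1059.6919 N (compression)
  F[0-2] = -974.6332 N (compression)
  F[1-2] = +924.8119 N (tension)
  F[1-3] = -967.1481 N (compression)
  F[2-3] = -882.1473 N (compression)
  F[2-4] = -179.5158 N (compression)
  F[3-4] = +462.3538 N (tension)
  Rx@0 = +1488.7000 N
  Ry@0 = +926.6511 N
  Ry@4 = -426.0811 N

-967.148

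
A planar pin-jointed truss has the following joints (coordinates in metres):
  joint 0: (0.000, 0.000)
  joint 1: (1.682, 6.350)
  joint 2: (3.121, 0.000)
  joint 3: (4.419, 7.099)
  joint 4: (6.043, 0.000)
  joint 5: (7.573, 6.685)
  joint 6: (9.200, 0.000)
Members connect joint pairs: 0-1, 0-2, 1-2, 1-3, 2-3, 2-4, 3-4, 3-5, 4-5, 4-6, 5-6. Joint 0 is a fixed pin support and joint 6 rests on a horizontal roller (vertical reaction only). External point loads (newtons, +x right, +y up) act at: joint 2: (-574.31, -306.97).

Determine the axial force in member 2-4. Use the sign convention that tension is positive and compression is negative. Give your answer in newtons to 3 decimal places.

70.133

N=7 nodes, M=11 members, R=3 reactions → 2N=14, M+R=14
member 0 (0-1): L=6.5690, (cx,cy)=(0.2561,0.9667)
member 1 (0-2): L=3.1210, (cx,cy)=(1.0000,0.0000)
member 2 (1-2): L=6.5110, (cx,cy)=(0.2210,-0.9753)
member 3 (1-3): L=2.8376, (cx,cy)=(0.9645,0.2640)
member 4 (2-3): L=7.2167, (cx,cy)=(0.1799,0.9837)
member 5 (2-4): L=2.9220, (cx,cy)=(1.0000,0.0000)
member 6 (3-4): L=7.2824, (cx,cy)=(0.2230,-0.9748)
member 7 (3-5): L=3.1811, (cx,cy)=(0.9915,-0.1301)
member 8 (4-5): L=6.8579, (cx,cy)=(0.2231,0.9748)
member 9 (4-6): L=3.1570, (cx,cy)=(1.0000,0.0000)
member 10 (5-6): L=6.8801, (cx,cy)=(0.2365,-0.9716)
solve A·x = −loads:
  F[0-1] = -209.8288 N (compression)
  F[0-2] = -520.5830 N (compression)
  F[1-2] = +181.6370 N (tension)
  F[1-3] = -97.3221 N (compression)
  F[2-3] = +131.9769 N (tension)
  F[2-4] = +70.1332 N (tension)
  F[3-4] = -100.3975 N (compression)
  F[3-5] = -48.1537 N (compression)
  F[4-5] = +100.3998 N (tension)
  F[4-6] = +25.3448 N (tension)
  F[5-6] = -107.1761 N (compression)
  Rx@0 = +574.3100 N
  Ry@0 = +202.8338 N
  Ry@6 = +104.1362 N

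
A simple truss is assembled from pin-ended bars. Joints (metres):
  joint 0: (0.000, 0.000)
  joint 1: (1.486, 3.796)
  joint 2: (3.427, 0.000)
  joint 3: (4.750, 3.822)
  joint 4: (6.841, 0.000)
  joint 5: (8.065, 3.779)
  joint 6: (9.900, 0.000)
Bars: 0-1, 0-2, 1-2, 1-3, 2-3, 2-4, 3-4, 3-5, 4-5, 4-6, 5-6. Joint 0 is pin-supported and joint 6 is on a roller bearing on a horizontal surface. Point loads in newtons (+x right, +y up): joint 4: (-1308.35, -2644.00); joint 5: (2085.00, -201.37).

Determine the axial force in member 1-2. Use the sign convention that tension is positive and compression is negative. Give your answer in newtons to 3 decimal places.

N=7 nodes, M=11 members, R=3 reactions → 2N=14, M+R=14
member 0 (0-1): L=4.0765, (cx,cy)=(0.3645,0.9312)
member 1 (0-2): L=3.4270, (cx,cy)=(1.0000,0.0000)
member 2 (1-2): L=4.2635, (cx,cy)=(0.4553,-0.8904)
member 3 (1-3): L=3.2641, (cx,cy)=(1.0000,0.0080)
member 4 (2-3): L=4.0445, (cx,cy)=(0.3271,0.9450)
member 5 (2-4): L=3.4140, (cx,cy)=(1.0000,0.0000)
member 6 (3-4): L=4.3566, (cx,cy)=(0.4800,-0.8773)
member 7 (3-5): L=3.3153, (cx,cy)=(0.9999,-0.0130)
member 8 (4-5): L=3.9723, (cx,cy)=(0.3081,0.9513)
member 9 (4-6): L=3.0590, (cx,cy)=(1.0000,0.0000)
member 10 (5-6): L=4.2010, (cx,cy)=(0.4368,-0.8996)
solve A·x = −loads:
  F[0-1] = -62.7299 N (compression)
  F[0-2] = +799.5169 N (tension)
  F[1-2] = +65.1371 N (tension)
  F[1-3] = -52.5231 N (compression)
  F[2-3] = -61.3716 N (compression)
  F[2-4] = +849.2467 N (tension)
  F[3-4] = +68.1412 N (tension)
  F[3-5] = -105.3107 N (compression)
  F[4-5] = +2716.3932 N (tension)
  F[4-6] = +1353.2852 N (tension)
  F[5-6] = -3098.1457 N (compression)
  Rx@0 = -776.6500 N
  Ry@0 = +58.4136 N
  Ry@6 = +2786.9564 N

65.137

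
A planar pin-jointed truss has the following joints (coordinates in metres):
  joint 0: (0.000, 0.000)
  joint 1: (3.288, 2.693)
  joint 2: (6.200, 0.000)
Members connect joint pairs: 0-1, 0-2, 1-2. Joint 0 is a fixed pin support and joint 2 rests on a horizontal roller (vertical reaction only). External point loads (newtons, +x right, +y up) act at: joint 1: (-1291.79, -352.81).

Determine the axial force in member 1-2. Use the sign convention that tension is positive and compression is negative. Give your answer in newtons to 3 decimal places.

550.830

N=3 nodes, M=3 members, R=3 reactions → 2N=6, M+R=6
member 0 (0-1): L=4.2501, (cx,cy)=(0.7736,0.6336)
member 1 (0-2): L=6.2000, (cx,cy)=(1.0000,0.0000)
member 2 (1-2): L=3.9664, (cx,cy)=(0.7342,-0.6790)
solve A·x = −loads:
  F[0-1] = -1147.0361 N (compression)
  F[0-2] = -404.4059 N (compression)
  F[1-2] = +550.8305 N (tension)
  Rx@0 = +1291.7900 N
  Ry@0 = +726.8021 N
  Ry@2 = -373.9921 N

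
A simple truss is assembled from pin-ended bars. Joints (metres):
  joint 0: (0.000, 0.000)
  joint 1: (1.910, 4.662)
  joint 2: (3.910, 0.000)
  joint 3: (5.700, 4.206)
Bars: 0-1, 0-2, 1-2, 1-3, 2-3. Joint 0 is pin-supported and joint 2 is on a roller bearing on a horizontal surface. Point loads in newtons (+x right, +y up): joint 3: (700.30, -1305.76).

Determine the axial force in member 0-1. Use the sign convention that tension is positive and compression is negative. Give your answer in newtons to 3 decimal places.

N=4 nodes, M=5 members, R=3 reactions → 2N=8, M+R=8
member 0 (0-1): L=5.0381, (cx,cy)=(0.3791,0.9254)
member 1 (0-2): L=3.9100, (cx,cy)=(1.0000,0.0000)
member 2 (1-2): L=5.0729, (cx,cy)=(0.3943,-0.9190)
member 3 (1-3): L=3.8173, (cx,cy)=(0.9928,-0.1195)
member 4 (2-3): L=4.5711, (cx,cy)=(0.3916,0.9201)
solve A·x = −loads:
  F[0-1] = +1460.0870 N (tension)
  F[0-2] = +146.7635 N (tension)
  F[1-2] = -1626.6014 N (compression)
  F[1-3] = +1203.4450 N (tension)
  F[2-3] = -1262.8568 N (compression)
  Rx@0 = -700.3000 N
  Ry@0 = -1351.0926 N
  Ry@2 = +2656.8526 N

1460.087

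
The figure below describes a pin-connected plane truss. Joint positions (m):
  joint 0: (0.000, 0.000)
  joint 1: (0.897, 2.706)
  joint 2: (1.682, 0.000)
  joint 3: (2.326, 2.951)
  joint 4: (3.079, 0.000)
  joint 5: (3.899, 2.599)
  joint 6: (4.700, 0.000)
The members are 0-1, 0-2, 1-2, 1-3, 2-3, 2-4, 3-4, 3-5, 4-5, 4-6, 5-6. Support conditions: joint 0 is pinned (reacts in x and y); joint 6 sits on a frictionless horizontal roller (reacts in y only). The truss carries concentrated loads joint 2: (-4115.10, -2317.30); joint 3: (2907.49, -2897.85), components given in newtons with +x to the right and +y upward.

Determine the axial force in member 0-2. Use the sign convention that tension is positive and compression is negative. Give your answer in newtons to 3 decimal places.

N=7 nodes, M=11 members, R=3 reactions → 2N=14, M+R=14
member 0 (0-1): L=2.8508, (cx,cy)=(0.3146,0.9492)
member 1 (0-2): L=1.6820, (cx,cy)=(1.0000,0.0000)
member 2 (1-2): L=2.8176, (cx,cy)=(0.2786,-0.9604)
member 3 (1-3): L=1.4499, (cx,cy)=(0.9856,0.1690)
member 4 (2-3): L=3.0205, (cx,cy)=(0.2132,0.9770)
member 5 (2-4): L=1.3970, (cx,cy)=(1.0000,0.0000)
member 6 (3-4): L=3.0456, (cx,cy)=(0.2472,-0.9690)
member 7 (3-5): L=1.6119, (cx,cy)=(0.9759,-0.2184)
member 8 (4-5): L=2.7253, (cx,cy)=(0.3009,0.9537)
member 9 (4-6): L=1.6210, (cx,cy)=(1.0000,0.0000)
member 10 (5-6): L=2.7196, (cx,cy)=(0.2945,-0.9556)
solve A·x = −loads:
  F[0-1] = -1186.4546 N (compression)
  F[0-2] = -834.2934 N (compression)
  F[1-2] = +1053.5783 N (tension)
  F[1-3] = -676.5835 N (compression)
  F[2-3] = +1336.1628 N (tension)
  F[2-4] = +3289.4562 N (tension)
  F[3-4] = -3669.8369 N (compression)
  F[3-5] = -2441.0199 N (compression)
  F[4-5] = +3728.6853 N (tension)
  F[4-6] = +1260.1982 N (tension)
  F[5-6] = -4278.7467 N (compression)
  Rx@0 = +1207.6100 N
  Ry@0 = +1126.1924 N
  Ry@6 = +4088.9576 N

-834.293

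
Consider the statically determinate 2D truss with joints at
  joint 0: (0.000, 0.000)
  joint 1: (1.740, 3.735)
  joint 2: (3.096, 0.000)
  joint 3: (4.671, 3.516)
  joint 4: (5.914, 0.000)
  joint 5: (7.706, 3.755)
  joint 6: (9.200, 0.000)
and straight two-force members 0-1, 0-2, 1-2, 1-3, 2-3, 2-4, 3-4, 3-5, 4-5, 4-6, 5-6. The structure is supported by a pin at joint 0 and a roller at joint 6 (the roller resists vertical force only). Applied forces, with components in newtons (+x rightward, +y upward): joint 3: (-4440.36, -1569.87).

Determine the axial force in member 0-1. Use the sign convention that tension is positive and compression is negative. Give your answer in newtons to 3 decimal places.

-2724.670

N=7 nodes, M=11 members, R=3 reactions → 2N=14, M+R=14
member 0 (0-1): L=4.1204, (cx,cy)=(0.4223,0.9065)
member 1 (0-2): L=3.0960, (cx,cy)=(1.0000,0.0000)
member 2 (1-2): L=3.9735, (cx,cy)=(0.3413,-0.9400)
member 3 (1-3): L=2.9392, (cx,cy)=(0.9972,-0.0745)
member 4 (2-3): L=3.8526, (cx,cy)=(0.4088,0.9126)
member 5 (2-4): L=2.8180, (cx,cy)=(1.0000,0.0000)
member 6 (3-4): L=3.7292, (cx,cy)=(0.3333,-0.9428)
member 7 (3-5): L=3.0444, (cx,cy)=(0.9969,0.0785)
member 8 (4-5): L=4.1607, (cx,cy)=(0.4307,0.9025)
member 9 (4-6): L=3.2860, (cx,cy)=(1.0000,0.0000)
member 10 (5-6): L=4.0413, (cx,cy)=(0.3697,-0.9292)
solve A·x = −loads:
  F[0-1] = -2724.6697 N (compression)
  F[0-2] = -3289.7660 N (compression)
  F[1-2] = +2794.8171 N (tension)
  F[1-3] = -2110.2138 N (compression)
  F[2-3] = -2878.5744 N (compression)
  F[2-4] = -1159.2224 N (compression)
  F[3-4] = +1022.8688 N (tension)
  F[3-5] = +820.8222 N (tension)
  F[4-5] = -1068.5678 N (compression)
  F[4-6] = -358.0585 N (compression)
  F[5-6] = +968.5540 N (tension)
  Rx@0 = +4440.3600 N
  Ry@0 = +2469.8095 N
  Ry@6 = -899.9395 N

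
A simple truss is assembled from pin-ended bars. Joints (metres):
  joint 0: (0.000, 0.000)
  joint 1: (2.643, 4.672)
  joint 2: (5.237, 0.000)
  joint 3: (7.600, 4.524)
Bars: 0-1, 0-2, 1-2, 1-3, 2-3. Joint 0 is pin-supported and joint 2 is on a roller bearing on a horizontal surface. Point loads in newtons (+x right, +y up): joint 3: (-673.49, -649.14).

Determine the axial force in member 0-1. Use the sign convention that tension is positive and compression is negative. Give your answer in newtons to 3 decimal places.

-331.920

N=4 nodes, M=5 members, R=3 reactions → 2N=8, M+R=8
member 0 (0-1): L=5.3678, (cx,cy)=(0.4924,0.8704)
member 1 (0-2): L=5.2370, (cx,cy)=(1.0000,0.0000)
member 2 (1-2): L=5.3438, (cx,cy)=(0.4854,-0.8743)
member 3 (1-3): L=4.9592, (cx,cy)=(0.9996,-0.0298)
member 4 (2-3): L=5.1040, (cx,cy)=(0.4630,0.8864)
solve A·x = −loads:
  F[0-1] = -331.9204 N (compression)
  F[0-2] = -510.0582 N (compression)
  F[1-2] = +341.6844 N (tension)
  F[1-3] = -329.4391 N (compression)
  F[2-3] = -743.4484 N (compression)
  Rx@0 = +673.4900 N
  Ry@0 = +288.8965 N
  Ry@2 = +360.2435 N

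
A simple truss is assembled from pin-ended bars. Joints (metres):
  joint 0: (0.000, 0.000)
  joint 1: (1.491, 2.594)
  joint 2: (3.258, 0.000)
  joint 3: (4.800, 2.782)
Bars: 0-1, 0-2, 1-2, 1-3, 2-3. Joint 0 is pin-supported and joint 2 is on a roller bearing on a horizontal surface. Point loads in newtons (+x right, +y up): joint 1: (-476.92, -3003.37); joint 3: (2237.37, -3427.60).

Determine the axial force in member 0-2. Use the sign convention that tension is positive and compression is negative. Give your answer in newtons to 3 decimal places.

884.395

N=4 nodes, M=5 members, R=3 reactions → 2N=8, M+R=8
member 0 (0-1): L=2.9920, (cx,cy)=(0.4983,0.8670)
member 1 (0-2): L=3.2580, (cx,cy)=(1.0000,0.0000)
member 2 (1-2): L=3.1387, (cx,cy)=(0.5630,-0.8265)
member 3 (1-3): L=3.3143, (cx,cy)=(0.9984,0.0567)
member 4 (2-3): L=3.1808, (cx,cy)=(0.4848,0.8746)
solve A·x = −loads:
  F[0-1] = +1757.9720 N (tension)
  F[0-2] = +884.3946 N (tension)
  F[1-2] = -5184.4708 N (compression)
  F[1-3] = +4278.6221 N (tension)
  F[2-3] = -4196.3934 N (compression)
  Rx@0 = -1760.4500 N
  Ry@0 = -1524.1367 N
  Ry@2 = +7955.1067 N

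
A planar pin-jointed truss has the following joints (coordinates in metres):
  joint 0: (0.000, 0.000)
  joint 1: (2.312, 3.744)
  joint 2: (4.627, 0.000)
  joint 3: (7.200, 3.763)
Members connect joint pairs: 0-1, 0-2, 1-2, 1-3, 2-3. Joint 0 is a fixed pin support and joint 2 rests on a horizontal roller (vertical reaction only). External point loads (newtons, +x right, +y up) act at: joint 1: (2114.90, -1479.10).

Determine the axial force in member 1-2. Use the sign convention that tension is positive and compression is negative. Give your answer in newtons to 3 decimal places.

-2880.955

N=4 nodes, M=5 members, R=3 reactions → 2N=8, M+R=8
member 0 (0-1): L=4.4003, (cx,cy)=(0.5254,0.8508)
member 1 (0-2): L=4.6270, (cx,cy)=(1.0000,0.0000)
member 2 (1-2): L=4.4019, (cx,cy)=(0.5259,-0.8505)
member 3 (1-3): L=4.8880, (cx,cy)=(1.0000,0.0039)
member 4 (2-3): L=4.5586, (cx,cy)=(0.5644,0.8255)
solve A·x = −loads:
  F[0-1] = +1141.5354 N (tension)
  F[0-2] = +1515.1196 N (tension)
  F[1-2] = -2880.9553 N (compression)
  F[1-3] = +0.0000 N (tension)
  F[2-3] = -0.0000 N (compression)
  Rx@0 = -2114.9000 N
  Ry@0 = -971.2706 N
  Ry@2 = +2450.3706 N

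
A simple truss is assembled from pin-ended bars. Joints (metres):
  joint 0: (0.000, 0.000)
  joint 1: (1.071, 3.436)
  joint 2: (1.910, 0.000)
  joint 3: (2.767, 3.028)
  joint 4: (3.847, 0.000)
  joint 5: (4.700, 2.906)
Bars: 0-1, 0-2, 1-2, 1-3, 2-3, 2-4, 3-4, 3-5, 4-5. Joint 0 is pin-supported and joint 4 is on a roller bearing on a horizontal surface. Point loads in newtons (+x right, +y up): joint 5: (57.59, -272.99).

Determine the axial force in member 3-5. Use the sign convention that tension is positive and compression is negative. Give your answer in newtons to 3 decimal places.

135.485

N=6 nodes, M=9 members, R=3 reactions → 2N=12, M+R=12
member 0 (0-1): L=3.5990, (cx,cy)=(0.2976,0.9547)
member 1 (0-2): L=1.9100, (cx,cy)=(1.0000,0.0000)
member 2 (1-2): L=3.5370, (cx,cy)=(0.2372,-0.9715)
member 3 (1-3): L=1.7444, (cx,cy)=(0.9723,-0.2339)
member 4 (2-3): L=3.1469, (cx,cy)=(0.2723,0.9622)
member 5 (2-4): L=1.9370, (cx,cy)=(1.0000,0.0000)
member 6 (3-4): L=3.2148, (cx,cy)=(0.3359,-0.9419)
member 7 (3-5): L=1.9368, (cx,cy)=(0.9980,-0.0630)
member 8 (4-5): L=3.0286, (cx,cy)=(0.2816,0.9595)
solve A·x = −loads:
  F[0-1] = +108.9702 N (tension)
  F[0-2] = +25.1628 N (tension)
  F[1-2] = -122.3045 N (compression)
  F[1-3] = +63.1919 N (tension)
  F[2-3] = +123.4807 N (tension)
  F[2-4] = -37.4763 N (compression)
  F[3-4] = -119.5134 N (compression)
  F[3-5] = +135.4850 N (tension)
  F[4-5] = -275.6134 N (compression)
  Rx@0 = -57.5900 N
  Ry@0 = -104.0335 N
  Ry@4 = +377.0235 N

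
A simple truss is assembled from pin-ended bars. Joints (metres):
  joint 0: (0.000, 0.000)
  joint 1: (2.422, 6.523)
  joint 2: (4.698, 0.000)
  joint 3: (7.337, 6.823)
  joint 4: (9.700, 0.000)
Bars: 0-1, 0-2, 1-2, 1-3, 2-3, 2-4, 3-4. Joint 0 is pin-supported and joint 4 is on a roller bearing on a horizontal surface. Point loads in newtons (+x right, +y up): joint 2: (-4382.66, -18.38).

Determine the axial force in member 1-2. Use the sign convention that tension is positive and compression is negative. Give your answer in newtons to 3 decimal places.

9.606

N=5 nodes, M=7 members, R=3 reactions → 2N=10, M+R=10
member 0 (0-1): L=6.9581, (cx,cy)=(0.3481,0.9375)
member 1 (0-2): L=4.6980, (cx,cy)=(1.0000,0.0000)
member 2 (1-2): L=6.9087, (cx,cy)=(0.3294,-0.9442)
member 3 (1-3): L=4.9241, (cx,cy)=(0.9981,0.0609)
member 4 (2-3): L=7.3156, (cx,cy)=(0.3607,0.9327)
member 5 (2-4): L=5.0020, (cx,cy)=(1.0000,0.0000)
member 6 (3-4): L=7.2206, (cx,cy)=(0.3273,-0.9449)
solve A·x = −loads:
  F[0-1] = -10.1103 N (compression)
  F[0-2] = -4379.1408 N (compression)
  F[1-2] = +9.6063 N (tension)
  F[1-3] = -6.6964 N (compression)
  F[2-3] = +9.9821 N (tension)
  F[2-4] = +3.0830 N (tension)
  F[3-4] = -9.4207 N (compression)
  Rx@0 = +4382.6600 N
  Ry@0 = +9.4780 N
  Ry@4 = +8.9020 N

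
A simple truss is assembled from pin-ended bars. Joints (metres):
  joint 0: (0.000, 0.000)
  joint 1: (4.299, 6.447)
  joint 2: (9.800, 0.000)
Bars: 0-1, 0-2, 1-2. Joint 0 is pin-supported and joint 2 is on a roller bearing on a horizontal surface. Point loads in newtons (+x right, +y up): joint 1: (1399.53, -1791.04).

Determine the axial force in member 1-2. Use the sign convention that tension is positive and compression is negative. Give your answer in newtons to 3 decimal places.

N=3 nodes, M=3 members, R=3 reactions → 2N=6, M+R=6
member 0 (0-1): L=7.7489, (cx,cy)=(0.5548,0.8320)
member 1 (0-2): L=9.8000, (cx,cy)=(1.0000,0.0000)
member 2 (1-2): L=8.4750, (cx,cy)=(0.6491,-0.7607)
solve A·x = −loads:
  F[0-1] = -101.7649 N (compression)
  F[0-2] = +1455.9881 N (tension)
  F[1-2] = -2243.1247 N (compression)
  Rx@0 = -1399.5300 N
  Ry@0 = +84.6675 N
  Ry@2 = +1706.3725 N

-2243.125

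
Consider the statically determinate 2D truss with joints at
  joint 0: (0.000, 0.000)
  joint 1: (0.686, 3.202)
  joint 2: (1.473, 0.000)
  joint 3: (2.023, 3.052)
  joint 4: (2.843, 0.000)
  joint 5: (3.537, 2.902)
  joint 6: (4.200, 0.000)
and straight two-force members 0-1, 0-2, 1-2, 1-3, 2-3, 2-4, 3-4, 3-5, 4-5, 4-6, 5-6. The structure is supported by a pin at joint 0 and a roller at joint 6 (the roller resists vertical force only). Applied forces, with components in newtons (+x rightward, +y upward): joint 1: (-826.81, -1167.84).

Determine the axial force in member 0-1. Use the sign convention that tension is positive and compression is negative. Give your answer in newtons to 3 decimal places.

-1643.913

N=7 nodes, M=11 members, R=3 reactions → 2N=14, M+R=14
member 0 (0-1): L=3.2747, (cx,cy)=(0.2095,0.9778)
member 1 (0-2): L=1.4730, (cx,cy)=(1.0000,0.0000)
member 2 (1-2): L=3.2973, (cx,cy)=(0.2387,-0.9711)
member 3 (1-3): L=1.3454, (cx,cy)=(0.9938,-0.1115)
member 4 (2-3): L=3.1012, (cx,cy)=(0.1774,0.9841)
member 5 (2-4): L=1.3700, (cx,cy)=(1.0000,0.0000)
member 6 (3-4): L=3.1602, (cx,cy)=(0.2595,-0.9658)
member 7 (3-5): L=1.5214, (cx,cy)=(0.9951,-0.0986)
member 8 (4-5): L=2.9838, (cx,cy)=(0.2326,0.9726)
member 9 (4-6): L=1.3570, (cx,cy)=(1.0000,0.0000)
member 10 (5-6): L=2.9768, (cx,cy)=(0.2227,-0.9749)
solve A·x = −loads:
  F[0-1] = -1643.9132 N (compression)
  F[0-2] = -482.4309 N (compression)
  F[1-2] = +408.2009 N (tension)
  F[1-3] = +387.4168 N (tension)
  F[2-3] = -402.7884 N (compression)
  F[2-4] = -313.5657 N (compression)
  F[3-4] = +434.5871 N (tension)
  F[3-5] = +201.7848 N (tension)
  F[4-5] = -431.5372 N (compression)
  F[4-6] = -100.4317 N (compression)
  F[5-6] = +450.9235 N (tension)
  Rx@0 = +826.8100 N
  Ry@0 = +1607.4370 N
  Ry@6 = -439.5970 N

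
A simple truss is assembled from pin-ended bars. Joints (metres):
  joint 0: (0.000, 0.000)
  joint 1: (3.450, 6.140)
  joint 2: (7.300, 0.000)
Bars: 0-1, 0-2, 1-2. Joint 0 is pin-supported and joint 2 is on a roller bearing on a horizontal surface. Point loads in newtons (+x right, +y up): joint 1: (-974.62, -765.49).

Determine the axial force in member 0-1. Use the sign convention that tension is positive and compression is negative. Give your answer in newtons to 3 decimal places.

-1403.375

N=3 nodes, M=3 members, R=3 reactions → 2N=6, M+R=6
member 0 (0-1): L=7.0429, (cx,cy)=(0.4899,0.8718)
member 1 (0-2): L=7.3000, (cx,cy)=(1.0000,0.0000)
member 2 (1-2): L=7.2472, (cx,cy)=(0.5312,-0.8472)
solve A·x = −loads:
  F[0-1] = -1403.3747 N (compression)
  F[0-2] = -287.1675 N (compression)
  F[1-2] = +540.5621 N (tension)
  Rx@0 = +974.6200 N
  Ry@0 = +1223.4662 N
  Ry@2 = -457.9762 N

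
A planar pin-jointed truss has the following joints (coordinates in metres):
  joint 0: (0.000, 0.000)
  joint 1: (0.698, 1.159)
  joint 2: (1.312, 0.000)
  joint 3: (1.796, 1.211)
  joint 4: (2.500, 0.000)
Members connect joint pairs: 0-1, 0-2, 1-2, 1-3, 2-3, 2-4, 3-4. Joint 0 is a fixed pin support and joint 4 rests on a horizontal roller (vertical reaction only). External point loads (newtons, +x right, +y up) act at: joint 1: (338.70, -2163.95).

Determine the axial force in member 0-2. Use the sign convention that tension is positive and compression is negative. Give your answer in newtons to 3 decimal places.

N=5 nodes, M=7 members, R=3 reactions → 2N=10, M+R=10
member 0 (0-1): L=1.3530, (cx,cy)=(0.5159,0.8566)
member 1 (0-2): L=1.3120, (cx,cy)=(1.0000,0.0000)
member 2 (1-2): L=1.3116, (cx,cy)=(0.4681,-0.8837)
member 3 (1-3): L=1.0992, (cx,cy)=(0.9989,0.0473)
member 4 (2-3): L=1.3041, (cx,cy)=(0.3711,0.9286)
member 5 (2-4): L=1.1880, (cx,cy)=(1.0000,0.0000)
member 6 (3-4): L=1.4008, (cx,cy)=(0.5026,-0.8645)
solve A·x = −loads:
  F[0-1] = -1637.4993 N (compression)
  F[0-2] = +1183.4991 N (tension)
  F[1-2] = -902.2077 N (compression)
  F[1-3] = -761.9991 N (compression)
  F[2-3] = +858.5594 N (tension)
  F[2-4] = +442.5121 N (tension)
  F[3-4] = -880.4752 N (compression)
  Rx@0 = -338.7000 N
  Ry@0 = +1402.7538 N
  Ry@4 = +761.1962 N

1183.499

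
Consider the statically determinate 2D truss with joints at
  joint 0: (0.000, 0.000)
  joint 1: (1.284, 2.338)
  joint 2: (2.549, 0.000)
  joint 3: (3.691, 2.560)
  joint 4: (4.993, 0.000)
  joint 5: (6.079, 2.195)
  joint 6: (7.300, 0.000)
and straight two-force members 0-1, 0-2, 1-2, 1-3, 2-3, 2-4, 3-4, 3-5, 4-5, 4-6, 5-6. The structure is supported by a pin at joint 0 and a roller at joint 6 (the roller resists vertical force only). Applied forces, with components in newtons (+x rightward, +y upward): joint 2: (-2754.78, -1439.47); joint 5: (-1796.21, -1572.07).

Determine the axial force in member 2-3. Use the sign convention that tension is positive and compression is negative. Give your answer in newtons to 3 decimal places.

N=7 nodes, M=11 members, R=3 reactions → 2N=14, M+R=14
member 0 (0-1): L=2.6674, (cx,cy)=(0.4814,0.8765)
member 1 (0-2): L=2.5490, (cx,cy)=(1.0000,0.0000)
member 2 (1-2): L=2.6583, (cx,cy)=(0.4759,-0.8795)
member 3 (1-3): L=2.4172, (cx,cy)=(0.9958,0.0918)
member 4 (2-3): L=2.8032, (cx,cy)=(0.4074,0.9133)
member 5 (2-4): L=2.4440, (cx,cy)=(1.0000,0.0000)
member 6 (3-4): L=2.8721, (cx,cy)=(0.4533,-0.8913)
member 7 (3-5): L=2.4157, (cx,cy)=(0.9885,-0.1511)
member 8 (4-5): L=2.4490, (cx,cy)=(0.4435,0.8963)
member 9 (4-6): L=2.3070, (cx,cy)=(1.0000,0.0000)
member 10 (5-6): L=2.5117, (cx,cy)=(0.4861,-0.8739)
solve A·x = −loads:
  F[0-1] = -1984.9903 N (compression)
  F[0-2] = -3595.4717 N (compression)
  F[1-2] = +1788.7581 N (tension)
  F[1-3] = -1814.4048 N (compression)
  F[2-3] = -146.4762 N (compression)
  F[2-4] = +70.2003 N (tension)
  F[3-4] = +712.4650 N (tension)
  F[3-5] = -2214.8199 N (compression)
  F[4-5] = -708.5260 N (compression)
  F[4-6] = +707.3808 N (tension)
  F[5-6] = -1455.1684 N (compression)
  Rx@0 = +4550.9900 N
  Ry@0 = +1739.8768 N
  Ry@6 = +1271.6632 N

-146.476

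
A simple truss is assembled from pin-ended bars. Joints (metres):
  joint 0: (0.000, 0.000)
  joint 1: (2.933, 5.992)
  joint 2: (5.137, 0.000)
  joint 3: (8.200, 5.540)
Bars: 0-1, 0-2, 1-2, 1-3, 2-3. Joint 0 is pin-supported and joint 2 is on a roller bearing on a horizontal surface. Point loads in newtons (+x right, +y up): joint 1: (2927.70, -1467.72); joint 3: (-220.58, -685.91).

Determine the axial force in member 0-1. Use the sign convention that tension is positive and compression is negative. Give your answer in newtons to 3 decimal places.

3291.534

N=4 nodes, M=5 members, R=3 reactions → 2N=8, M+R=8
member 0 (0-1): L=6.6713, (cx,cy)=(0.4396,0.8982)
member 1 (0-2): L=5.1370, (cx,cy)=(1.0000,0.0000)
member 2 (1-2): L=6.3845, (cx,cy)=(0.3452,-0.9385)
member 3 (1-3): L=5.2864, (cx,cy)=(0.9963,-0.0855)
member 4 (2-3): L=6.3304, (cx,cy)=(0.4839,0.8751)
solve A·x = −loads:
  F[0-1] = +3291.5343 N (tension)
  F[0-2] = +1260.0202 N (tension)
  F[1-2] = -4727.7219 N (compression)
  F[1-3] = +152.0216 N (tension)
  F[2-3] = -768.9132 N (compression)
  Rx@0 = -2707.1200 N
  Ry@0 = -2956.3661 N
  Ry@2 = +5109.9961 N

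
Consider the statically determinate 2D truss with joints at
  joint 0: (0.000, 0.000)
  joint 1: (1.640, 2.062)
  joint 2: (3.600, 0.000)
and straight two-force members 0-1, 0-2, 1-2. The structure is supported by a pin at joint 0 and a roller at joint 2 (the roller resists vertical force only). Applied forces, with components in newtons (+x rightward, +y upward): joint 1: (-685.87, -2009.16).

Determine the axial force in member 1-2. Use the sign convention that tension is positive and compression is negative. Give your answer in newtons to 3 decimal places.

-720.790

N=3 nodes, M=3 members, R=3 reactions → 2N=6, M+R=6
member 0 (0-1): L=2.6347, (cx,cy)=(0.6225,0.7826)
member 1 (0-2): L=3.6000, (cx,cy)=(1.0000,0.0000)
member 2 (1-2): L=2.8449, (cx,cy)=(0.6890,-0.7248)
solve A·x = −loads:
  F[0-1] = -1899.6234 N (compression)
  F[0-2] = +496.5900 N (tension)
  F[1-2] = -720.7897 N (compression)
  Rx@0 = +685.8700 N
  Ry@0 = +1486.7271 N
  Ry@2 = +522.4329 N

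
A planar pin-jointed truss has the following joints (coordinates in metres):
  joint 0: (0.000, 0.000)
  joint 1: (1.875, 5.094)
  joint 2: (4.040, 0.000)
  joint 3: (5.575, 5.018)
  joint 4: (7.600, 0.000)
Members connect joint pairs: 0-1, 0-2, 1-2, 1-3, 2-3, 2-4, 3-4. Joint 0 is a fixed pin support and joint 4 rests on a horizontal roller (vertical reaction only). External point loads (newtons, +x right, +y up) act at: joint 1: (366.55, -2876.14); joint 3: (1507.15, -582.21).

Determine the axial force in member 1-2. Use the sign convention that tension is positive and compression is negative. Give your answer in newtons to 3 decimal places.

-1950.628

N=5 nodes, M=7 members, R=3 reactions → 2N=10, M+R=10
member 0 (0-1): L=5.4281, (cx,cy)=(0.3454,0.9384)
member 1 (0-2): L=4.0400, (cx,cy)=(1.0000,0.0000)
member 2 (1-2): L=5.5350, (cx,cy)=(0.3911,-0.9203)
member 3 (1-3): L=3.7008, (cx,cy)=(0.9998,-0.0205)
member 4 (2-3): L=5.2475, (cx,cy)=(0.2925,0.9563)
member 5 (2-4): L=3.5600, (cx,cy)=(1.0000,0.0000)
member 6 (3-4): L=5.4112, (cx,cy)=(0.3742,-0.9273)
solve A·x = −loads:
  F[0-1] = -1151.7900 N (compression)
  F[0-2] = +2271.5555 N (tension)
  F[1-2] = -1950.6282 N (compression)
  F[1-3] = -1.4209 N (compression)
  F[2-3] = +1877.3320 N (tension)
  F[2-4] = +959.4159 N (tension)
  F[3-4] = -2563.7428 N (compression)
  Rx@0 = -1873.7000 N
  Ry@0 = +1080.8937 N
  Ry@4 = +2377.4563 N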